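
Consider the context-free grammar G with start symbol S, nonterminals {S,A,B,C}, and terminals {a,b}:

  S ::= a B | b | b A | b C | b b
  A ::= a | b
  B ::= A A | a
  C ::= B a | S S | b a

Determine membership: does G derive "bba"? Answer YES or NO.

Convert to CNF:
  S -> T0 B | T1 A | T1 C | T1 T1 | b
  A -> a | b
  B -> A A | a
  C -> B T0 | S S | T1 T0
  T0 -> a
  T1 -> b

CYK fill:
  [0..0]={A,S,T1}  "b"  orig:{A,S}
  [1..1]={A,S,T1}  "b"  orig:{A,S}
  [2..2]={A,B,T0}  "a"  orig:{A,B}
  [0..1]={B,C,S}  "bb"
  [1..2]={B,C,S}  "ba"
  [0..2]={C,S}  "bba"

S ∈ T[0,2] ⇒ YES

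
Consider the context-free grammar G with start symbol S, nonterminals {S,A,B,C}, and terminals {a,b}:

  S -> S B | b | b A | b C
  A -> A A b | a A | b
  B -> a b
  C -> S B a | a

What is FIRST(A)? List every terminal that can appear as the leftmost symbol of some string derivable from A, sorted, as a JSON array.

Compute FIRST by fixpoint:
pass 1:
  A via A→a A: +{a}
  A via A→b: +{b}
  B via B→a b: +{a}
  C via C→a: +{a}
  S via S→b: +{b}
  S: {b}  A: {a,b}  B: {a}  C: {a}
pass 2:
  C via C→S B a: +{b}
  S: {b}  A: {a,b}  B: {a}  C: {a,b}
pass 3: done
  S: {b}  A: {a,b}  B: {a}  C: {a,b}

FIRST(A) = ["a", "b"]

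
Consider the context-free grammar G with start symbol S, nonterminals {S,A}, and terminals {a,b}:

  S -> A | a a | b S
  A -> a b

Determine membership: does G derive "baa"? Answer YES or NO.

Convert to CNF:
  S -> T0 T0 | T0 T1 | T1 S
  A -> T0 T1
  T0 -> a
  T1 -> b

CYK fill:
  T[0,0] 'b' = {T1}  orig:{}
  T[1,1] 'a' = {T0}  orig:{}
  T[2,2] 'a' = {T0}  orig:{}
  T[0,1] 'ba' = ∅
  T[1,2] 'aa' = {S}
  T[0,2] 'baa' = {S}

S ∈ T[0,2] ⇒ YES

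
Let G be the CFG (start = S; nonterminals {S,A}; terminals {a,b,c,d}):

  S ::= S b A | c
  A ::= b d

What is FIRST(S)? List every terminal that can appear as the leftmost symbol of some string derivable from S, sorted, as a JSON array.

FIRST sets, iterate to fixpoint:
[1]
  A via A→b d: +{b}
  S via S→c: +{c}
  FIRST[S]={c}  FIRST[A]={b}
[2] (stable)
  FIRST[S]={c}  FIRST[A]={b}

FIRST(S) = ["c"]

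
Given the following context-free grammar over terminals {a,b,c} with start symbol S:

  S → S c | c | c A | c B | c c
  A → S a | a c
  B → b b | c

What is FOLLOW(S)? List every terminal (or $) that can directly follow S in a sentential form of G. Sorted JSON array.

FIRST iteration:
iter 1:
  A via A→a c: +{a}
  B via B→b b: +{b}
  B via B→c: +{c}
  S via S→c: +{c}
  FIRST(S)={c}  FIRST(A)={a}  FIRST(B)={b,c}
iter 2:
  A via A→S a: +{c}
  FIRST(S)={c}  FIRST(A)={a,c}  FIRST(B)={b,c}
iter 3: (no change)
  FIRST(S)={c}  FIRST(A)={a,c}  FIRST(B)={b,c}

FOLLOW iteration:
seed FOLLOW(S) with $
[1]
  A→S a: FOLLOW(S) ⊇ FIRST(a) = {a}; new: +{a}
  S→S c: FOLLOW(S) ⊇ FIRST(c) = {c}; new: +{c}
  S→c A: FOLLOW(A) ⊇ FOLLOW(S) ⊇ {$,a,c}; new: +{$,a,c}
  S→c B: FOLLOW(B) ⊇ FOLLOW(S) ⊇ {$,a,c}; new: +{$,a,c}
  S: {$,a,c}  A: {$,a,c}  B: {$,a,c}
[2] (no change)
  S: {$,a,c}  A: {$,a,c}  B: {$,a,c}

FOLLOW(S) = ["$", "a", "c"]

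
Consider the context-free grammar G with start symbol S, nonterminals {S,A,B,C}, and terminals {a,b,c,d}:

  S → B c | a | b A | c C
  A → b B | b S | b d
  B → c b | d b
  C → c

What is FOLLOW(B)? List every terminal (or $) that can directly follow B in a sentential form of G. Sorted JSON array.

FIRST sets, iterate to fixpoint:
iter 1:
  A via A→b B: +{b}
  B via B→c b: +{c}
  B via B→d b: +{d}
  C via C→c: +{c}
  S via S→B c: +{c,d}
  S via S→a: +{a}
  S via S→b A: +{b}
  FIRST(S)={a,b,c,d}  FIRST(A)={b}  FIRST(B)={c,d}  FIRST(C)={c}
iter 2: done
  FIRST(S)={a,b,c,d}  FIRST(A)={b}  FIRST(B)={c,d}  FIRST(C)={c}

FOLLOW sets:
initialize: $ ∈ FOLLOW(S)
pass 1:
  S→B c: FOLLOW(B) ⊇ FIRST(c) = {c}; new: +{c}
  S→b A: FOLLOW(A) ⊇ FOLLOW(S) ⊇ {$}; new: +{$}
  S→c C: FOLLOW(C) ⊇ FOLLOW(S) ⊇ {$}; new: +{$}
  FOLLOW(S)={$}  FOLLOW(A)={$}  FOLLOW(B)={c}  FOLLOW(C)={$}
pass 2:
  A→b B: FOLLOW(B) ⊇ FOLLOW(A) ⊇ {$}; new: +{$}
  FOLLOW(S)={$}  FOLLOW(A)={$}  FOLLOW(B)={$,c}  FOLLOW(C)={$}
pass 3: — fixpoint
  FOLLOW(S)={$}  FOLLOW(A)={$}  FOLLOW(B)={$,c}  FOLLOW(C)={$}

FOLLOW(B) = ["$", "c"]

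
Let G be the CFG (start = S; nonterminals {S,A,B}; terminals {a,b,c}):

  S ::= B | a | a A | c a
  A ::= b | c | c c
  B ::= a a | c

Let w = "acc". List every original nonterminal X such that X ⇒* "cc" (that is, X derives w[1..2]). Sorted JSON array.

CNF form of G:
  S -> T0 T1 | T1 A | T1 T1 | a | c
  A -> T0 T0 | b | c
  B -> T1 T1 | c
  T0 -> c
  T1 -> a

CYK fill — only the sub-triangle for w[1..2]:
  T[1,1] 'c' = {A,B,S,T0}  orig:{A,B,S}
  T[2,2] 'c' = {A,B,S,T0}  orig:{A,B,S}
  T[1,2] 'cc' = {A}

Original NTs in T[1,2] deriving "cc": ["A"]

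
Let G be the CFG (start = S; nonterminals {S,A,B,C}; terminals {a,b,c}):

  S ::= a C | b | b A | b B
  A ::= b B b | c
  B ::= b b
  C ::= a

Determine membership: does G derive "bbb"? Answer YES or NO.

Convert to CNF:
  S -> T0 A | T0 B | T1 C | b
  A -> T0 X2 | c
  B -> T0 T0
  C -> a
  T0 -> b
  T1 -> a
  X2 -> B T0

CYK table (by increasing span):
  cell(0,0) b: {S,T0}  orig:{S}
  cell(1,1) b: {S,T0}  orig:{S}
  cell(2,2) b: {S,T0}  orig:{S}
  cell(0,1) bb: {B}
  cell(1,2) bb: {B}
  cell(0,2) bbb: {S,X2}  orig:{S}

S ∈ T[0,2] ⇒ YES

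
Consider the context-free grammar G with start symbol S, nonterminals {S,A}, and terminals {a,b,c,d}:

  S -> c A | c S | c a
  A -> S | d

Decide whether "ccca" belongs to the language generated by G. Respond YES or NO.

CNF form of G:
  S -> T0 A | T0 S | T0 T1
  A -> T0 A | T0 S | T0 T1 | d
  T0 -> c
  T1 -> a

CYK fill:
  [0..0]={T0}  "c"  orig:{}
  [1..1]={T0}  "c"  orig:{}
  [2..2]={T0}  "c"  orig:{}
  [3..3]={T1}  "a"  orig:{}
  [0..1]=∅  "cc"
  [1..2]=∅  "cc"
  [2..3]={A,S}  "ca"
  [0..2]=∅  "ccc"
  [1..3]={A,S}  "cca"
  [0..3]={A,S}  "ccca"

S ∈ T[0,3] ⇒ YES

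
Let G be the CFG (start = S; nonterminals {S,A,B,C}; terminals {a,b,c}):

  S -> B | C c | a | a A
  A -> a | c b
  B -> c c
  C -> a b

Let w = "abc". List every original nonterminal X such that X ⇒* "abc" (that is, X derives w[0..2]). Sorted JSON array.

Convert to CNF:
  S -> C T0 | T0 T0 | T2 A | a
  A -> T0 T1 | a
  B -> T0 T0
  C -> T2 T1
  T0 -> c
  T1 -> b
  T2 -> a

CYK table (by increasing span) (cells [i..j] with 0 ≤ i ≤ j ≤ 2 only):
  [0..0]={A,S,T2}  "a"  orig:{A,S}
  [1..1]={T1}  "b"  orig:{}
  [2..2]={T0}  "c"  orig:{}
  [0..1]={C}  "ab"
  [1..2]=∅  "bc"
  [0..2]={S}  "abc"

Original NTs in T[0,2] deriving "abc": ["S"]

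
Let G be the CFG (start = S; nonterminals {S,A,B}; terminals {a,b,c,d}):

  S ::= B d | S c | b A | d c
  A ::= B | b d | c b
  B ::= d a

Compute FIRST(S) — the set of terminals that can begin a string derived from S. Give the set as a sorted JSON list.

Compute FIRST by fixpoint:
iter 1:
  A via A→b d: +{b}
  A via A→c b: +{c}
  B via B→d a: +{d}
  S via S→B d: +{d}
  S via S→b A: +{b}
  FIRST(S)={b,d}  FIRST(A)={b,c}  FIRST(B)={d}
iter 2:
  A via A→B: +{d}
  FIRST(S)={b,d}  FIRST(A)={b,c,d}  FIRST(B)={d}
iter 3: done
  FIRST(S)={b,d}  FIRST(A)={b,c,d}  FIRST(B)={d}

FIRST(S) = ["b", "d"]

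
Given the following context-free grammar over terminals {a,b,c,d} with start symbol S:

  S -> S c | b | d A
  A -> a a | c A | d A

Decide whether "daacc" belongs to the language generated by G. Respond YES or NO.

CNF form of G:
  S -> S T1 | T2 A | b
  A -> T0 T0 | T1 A | T2 A
  T0 -> a
  T1 -> c
  T2 -> d

Fill CYK table bottom-up:
  T[0,0] 'd' = {T2}  orig:{}
  T[1,1] 'a' = {T0}  orig:{}
  T[2,2] 'a' = {T0}  orig:{}
  T[3,3] 'c' = {T1}  orig:{}
  T[4,4] 'c' = {T1}  orig:{}
  T[0,1] 'da' = ∅
  T[1,2] 'aa' = {A}
  T[2,3] 'ac' = ∅
  T[3,4] 'cc' = ∅
  T[0,2] 'daa' = {A,S}
  T[1,3] 'aac' = ∅
  T[2,4] 'acc' = ∅
  T[0,3] 'daac' = {S}
  T[1,4] 'aacc' = ∅
  T[0,4] 'daacc' = {S}

S ∈ T[0,4] ⇒ YES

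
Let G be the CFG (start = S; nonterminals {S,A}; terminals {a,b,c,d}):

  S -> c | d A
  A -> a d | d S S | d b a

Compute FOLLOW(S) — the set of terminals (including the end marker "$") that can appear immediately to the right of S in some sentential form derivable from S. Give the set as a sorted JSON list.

FIRST iteration:
[1]
  A via A→a d: +{a}
  A via A→d S S: +{d}
  S via S→c: +{c}
  S via S→d A: +{d}
  FIRST(S)={c,d}  FIRST(A)={a,d}
[2] — fixpoint
  FIRST(S)={c,d}  FIRST(A)={a,d}

FOLLOW iteration:
initialize: $ ∈ FOLLOW(S)
round 1:
  A→d S S: FOLLOW(S) ⊇ FIRST(S) = {c,d}; new: +{c,d}
  S→d A: FOLLOW(A) ⊇ FOLLOW(S) ⊇ {$,c,d}; new: +{$,c,d}
  S: {$,c,d}  A: {$,c,d}
round 2: (stable)
  S: {$,c,d}  A: {$,c,d}

FOLLOW(S) = ["$", "c", "d"]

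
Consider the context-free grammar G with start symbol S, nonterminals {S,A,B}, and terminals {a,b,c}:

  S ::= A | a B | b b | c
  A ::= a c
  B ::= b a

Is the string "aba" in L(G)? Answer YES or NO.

CNF form of G:
  S -> T0 B | T0 T1 | T2 T2 | c
  A -> T0 T1
  B -> T2 T0
  T0 -> a
  T1 -> c
  T2 -> b

Fill CYK table bottom-up:
  [0..0]={T0}  "a"  orig:{}
  [1..1]={T2}  "b"  orig:{}
  [2..2]={T0}  "a"  orig:{}
  [0..1]=∅  "ab"
  [1..2]={B}  "ba"
  [0..2]={S}  "aba"

S ∈ T[0,2] ⇒ YES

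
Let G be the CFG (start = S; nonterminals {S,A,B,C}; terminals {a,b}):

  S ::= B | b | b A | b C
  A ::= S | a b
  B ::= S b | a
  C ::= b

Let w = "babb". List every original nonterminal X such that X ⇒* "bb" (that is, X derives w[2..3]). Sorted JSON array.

CNF form of G:
  S -> S T0 | T0 A | T0 C | a | b
  A -> S T0 | T0 A | T0 C | T1 T0 | a | b
  B -> S T0 | a
  C -> b
  T0 -> b
  T1 -> a

CYK table (by increasing span) (cells [i..j] with 2 ≤ i ≤ j ≤ 3 only):
  T[2,2] 'b' = {A,C,S,T0}  orig:{A,C,S}
  T[3,3] 'b' = {A,C,S,T0}  orig:{A,C,S}
  T[2,3] 'bb' = {A,B,S}

Original NTs in T[2,3] deriving "bb": ["A", "B", "S"]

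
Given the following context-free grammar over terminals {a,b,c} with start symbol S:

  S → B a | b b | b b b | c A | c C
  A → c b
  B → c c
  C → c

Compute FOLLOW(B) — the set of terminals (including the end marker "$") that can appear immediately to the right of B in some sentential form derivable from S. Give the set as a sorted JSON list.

FIRST sets, iterate to fixpoint:
pass 1:
  A via A→c b: +{c}
  B via B→c c: +{c}
  C via C→c: +{c}
  S via S→B a: +{c}
  S via S→b b: +{b}
  FIRST[S]={b,c}  FIRST[A]={c}  FIRST[B]={c}  FIRST[C]={c}
pass 2: (stable)
  FIRST[S]={b,c}  FIRST[A]={c}  FIRST[B]={c}  FIRST[C]={c}

Compute FOLLOW by fixpoint:
seed FOLLOW(S) with $
[1]
  S→B a: FOLLOW(B) ⊇ FIRST(a) = {a}; new: +{a}
  S→c A: FOLLOW(A) ⊇ FOLLOW(S) ⊇ {$}; new: +{$}
  S→c C: FOLLOW(C) ⊇ FOLLOW(S) ⊇ {$}; new: +{$}
  FOLLOW(S)={$}  FOLLOW(A)={$}  FOLLOW(B)={a}  FOLLOW(C)={$}
[2] (no change)
  FOLLOW(S)={$}  FOLLOW(A)={$}  FOLLOW(B)={a}  FOLLOW(C)={$}

FOLLOW(B) = ["a"]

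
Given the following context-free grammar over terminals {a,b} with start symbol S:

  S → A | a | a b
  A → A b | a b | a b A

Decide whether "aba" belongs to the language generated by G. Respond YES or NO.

Convert to CNF:
  S -> A T0 | T1 T0 | T1 X3 | a
  A -> A T0 | T1 T0 | T1 X2
  T0 -> b
  T1 -> a
  X2 -> T0 A
  X3 -> T0 A

Fill CYK table bottom-up:
  T[0,0] 'a' = {S,T1}  orig:{S}
  T[1,1] 'b' = {T0}  orig:{}
  T[2,2] 'a' = {S,T1}  orig:{S}
  T[0,1] 'ab' = {A,S}
  T[1,2] 'ba' = ∅
  T[0,2] 'aba' = ∅

S ∉ T[0,2] ⇒ NO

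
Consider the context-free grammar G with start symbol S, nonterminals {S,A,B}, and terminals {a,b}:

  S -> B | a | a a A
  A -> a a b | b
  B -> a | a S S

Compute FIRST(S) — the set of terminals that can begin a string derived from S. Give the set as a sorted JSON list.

Compute FIRST by fixpoint:
round 1:
  A via A→a a b: +{a}
  A via A→b: +{b}
  B via B→a: +{a}
  S via S→B: +{a}
  S: {a}  A: {a,b}  B: {a}
round 2: (stable)
  S: {a}  A: {a,b}  B: {a}

FIRST(S) = ["a"]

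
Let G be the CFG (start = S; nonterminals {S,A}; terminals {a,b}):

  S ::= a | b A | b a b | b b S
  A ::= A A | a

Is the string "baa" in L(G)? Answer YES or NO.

CNF form of G:
  S -> T0 A | T0 X2 | T0 X3 | a
  A -> A A | a
  T0 -> b
  T1 -> a
  X2 -> T1 T0
  X3 -> T0 S

Fill CYK table bottom-up:
  T[0,0] 'b' = {T0}  orig:{}
  T[1,1] 'a' = {A,S,T1}  orig:{A,S}
  T[2,2] 'a' = {A,S,T1}  orig:{A,S}
  T[0,1] 'ba' = {S,X3}  orig:{S}
  T[1,2] 'aa' = {A}
  T[0,2] 'baa' = {S}

S ∈ T[0,2] ⇒ YES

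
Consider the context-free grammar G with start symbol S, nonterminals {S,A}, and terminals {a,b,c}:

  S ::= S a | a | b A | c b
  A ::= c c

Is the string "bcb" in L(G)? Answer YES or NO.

Convert to CNF:
  S -> S T1 | T0 T2 | T2 A | a
  A -> T0 T0
  T0 -> c
  T1 -> a
  T2 -> b

Fill CYK table bottom-up:
  cell(0,0) b: {T2}  orig:{}
  cell(1,1) c: {T0}  orig:{}
  cell(2,2) b: {T2}  orig:{}
  cell(0,1) bc: ∅
  cell(1,2) cb: {S}
  cell(0,2) bcb: ∅

S ∉ T[0,2] ⇒ NO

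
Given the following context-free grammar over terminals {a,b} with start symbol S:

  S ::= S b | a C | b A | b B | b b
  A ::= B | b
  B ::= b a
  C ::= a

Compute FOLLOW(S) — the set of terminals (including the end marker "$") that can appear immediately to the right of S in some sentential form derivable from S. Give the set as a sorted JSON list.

FIRST iteration:
round 1:
  A via A→b: +{b}
  B via B→b a: +{b}
  C via C→a: +{a}
  S via S→a C: +{a}
  S via S→b A: +{b}
  FIRST(S)={a,b}  FIRST(A)={b}  FIRST(B)={b}  FIRST(C)={a}
round 2: done
  FIRST(S)={a,b}  FIRST(A)={b}  FIRST(B)={b}  FIRST(C)={a}

Compute FOLLOW by fixpoint:
seed FOLLOW(S) with $
iter 1:
  S→S b: FOLLOW(S) ⊇ FIRST(b) = {b}; new: +{b}
  S→a C: FOLLOW(C) ⊇ FOLLOW(S) ⊇ {$,b}; new: +{$,b}
  S→b A: FOLLOW(A) ⊇ FOLLOW(S) ⊇ {$,b}; new: +{$,b}
  S→b B: FOLLOW(B) ⊇ FOLLOW(S) ⊇ {$,b}; new: +{$,b}
  FOLLOW[S]={$,b}  FOLLOW[A]={$,b}  FOLLOW[B]={$,b}  FOLLOW[C]={$,b}
iter 2: (no change)
  FOLLOW[S]={$,b}  FOLLOW[A]={$,b}  FOLLOW[B]={$,b}  FOLLOW[C]={$,b}

FOLLOW(S) = ["$", "b"]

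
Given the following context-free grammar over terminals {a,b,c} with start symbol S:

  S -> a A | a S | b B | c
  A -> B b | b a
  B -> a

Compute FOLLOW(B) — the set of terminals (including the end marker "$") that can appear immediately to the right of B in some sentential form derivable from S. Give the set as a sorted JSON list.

FIRST iteration:
round 1:
  A via A→b a: +{b}
  B via B→a: +{a}
  S via S→a A: +{a}
  S via S→b B: +{b}
  S via S→c: +{c}
  FIRST(S)={a,b,c}  FIRST(A)={b}  FIRST(B)={a}
round 2:
  A via A→B b: +{a}
  FIRST(S)={a,b,c}  FIRST(A)={a,b}  FIRST(B)={a}
round 3: (no change)
  FIRST(S)={a,b,c}  FIRST(A)={a,b}  FIRST(B)={a}

Compute FOLLOW by fixpoint:
initialize: $ ∈ FOLLOW(S)
[1]
  A→B b: FOLLOW(B) ⊇ FIRST(b) = {b}; new: +{b}
  S→a A: FOLLOW(A) ⊇ FOLLOW(S) ⊇ {$}; new: +{$}
  S→b B: FOLLOW(B) ⊇ FOLLOW(S) ⊇ {$}; new: +{$}
  FOLLOW[S]={$}  FOLLOW[A]={$}  FOLLOW[B]={$,b}
[2] (no change)
  FOLLOW[S]={$}  FOLLOW[A]={$}  FOLLOW[B]={$,b}

FOLLOW(B) = ["$", "b"]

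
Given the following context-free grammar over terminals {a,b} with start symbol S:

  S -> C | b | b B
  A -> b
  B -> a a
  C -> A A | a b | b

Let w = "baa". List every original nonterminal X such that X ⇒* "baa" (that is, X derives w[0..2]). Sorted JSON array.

Convert to CNF:
  S -> A A | T0 T1 | T1 B | b
  A -> b
  B -> T0 T0
  C -> A A | T0 T1 | b
  T0 -> a
  T1 -> b

Fill CYK table bottom-up (cells [i..j] with 0 ≤ i ≤ j ≤ 2 only):
  [0..0]={A,C,S,T1}  "b"  orig:{A,C,S}
  [1..1]={T0}  "a"  orig:{}
  [2..2]={T0}  "a"  orig:{}
  [0..1]=∅  "ba"
  [1..2]={B}  "aa"
  [0..2]={S}  "baa"

Original NTs in T[0,2] deriving "baa": ["S"]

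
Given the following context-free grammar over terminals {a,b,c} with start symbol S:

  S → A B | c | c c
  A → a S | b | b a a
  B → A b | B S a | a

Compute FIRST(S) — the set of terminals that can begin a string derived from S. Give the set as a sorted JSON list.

FIRST sets, iterate to fixpoint:
round 1:
  A via A→a S: +{a}
  A via A→b: +{b}
  B via B→A b: +{a,b}
  S via S→A B: +{a,b}
  S via S→c: +{c}
  FIRST(S)={a,b,c}  FIRST(A)={a,b}  FIRST(B)={a,b}
round 2: done
  FIRST(S)={a,b,c}  FIRST(A)={a,b}  FIRST(B)={a,b}

FIRST(S) = ["a", "b", "c"]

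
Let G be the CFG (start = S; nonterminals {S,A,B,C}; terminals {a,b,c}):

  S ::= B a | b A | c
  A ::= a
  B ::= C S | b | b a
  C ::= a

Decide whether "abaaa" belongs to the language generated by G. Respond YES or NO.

CNF form of G:
  S -> B T1 | T0 A | c
  A -> a
  B -> C S | T0 T1 | b
  C -> a
  T0 -> b
  T1 -> a

CYK fill:
  T[0,0] 'a' = {A,C,T1}  orig:{A,C}
  T[1,1] 'b' = {B,T0}  orig:{B}
  T[2,2] 'a' = {A,C,T1}  orig:{A,C}
  T[3,3] 'a' = {A,C,T1}  orig:{A,C}
  T[4,4] 'a' = {A,C,T1}  orig:{A,C}
  T[0,1] 'ab' = ∅
  T[1,2] 'ba' = {B,S}
  T[2,3] 'aa' = ∅
  T[3,4] 'aa' = ∅
  T[0,2] 'aba' = {B}
  T[1,3] 'baa' = {S}
  T[2,4] 'aaa' = ∅
  T[0,3] 'abaa' = {B,S}
  T[1,4] 'baaa' = ∅
  T[0,4] 'abaaa' = {S}

S ∈ T[0,4] ⇒ YES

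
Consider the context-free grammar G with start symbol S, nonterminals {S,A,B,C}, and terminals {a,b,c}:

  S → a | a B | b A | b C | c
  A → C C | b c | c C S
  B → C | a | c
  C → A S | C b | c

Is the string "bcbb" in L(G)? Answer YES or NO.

Convert to CNF:
  S -> T0 A | T0 C | T2 B | a | c
  A -> C C | T0 T1 | T1 X3
  B -> A S | C T0 | a | c
  C -> A S | C T0 | c
  T0 -> b
  T1 -> c
  T2 -> a
  X3 -> C S

CYK table (by increasing span):
  cell(0,0) b: {T0}  orig:{}
  cell(1,1) c: {B,C,S,T1}  orig:{B,C,S}
  cell(2,2) b: {T0}  orig:{}
  cell(3,3) b: {T0}  orig:{}
  cell(0,1) bc: {A,S}
  cell(1,2) cb: {B,C}
  cell(2,3) bb: ∅
  cell(0,2) bcb: {S}
  cell(1,3) cbb: {B,C}
  cell(0,3) bcbb: {S}

S ∈ T[0,3] ⇒ YES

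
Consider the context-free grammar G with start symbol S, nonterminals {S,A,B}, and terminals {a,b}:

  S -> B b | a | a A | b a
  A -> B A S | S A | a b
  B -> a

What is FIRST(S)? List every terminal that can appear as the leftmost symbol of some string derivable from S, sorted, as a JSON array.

FIRST sets, iterate to fixpoint:
pass 1:
  A via A→a b: +{a}
  B via B→a: +{a}
  S via S→B b: +{a}
  S via S→b a: +{b}
  S: {a,b}  A: {a}  B: {a}
pass 2:
  A via A→S A: +{b}
  S: {a,b}  A: {a,b}  B: {a}
pass 3: done
  S: {a,b}  A: {a,b}  B: {a}

FIRST(S) = ["a", "b"]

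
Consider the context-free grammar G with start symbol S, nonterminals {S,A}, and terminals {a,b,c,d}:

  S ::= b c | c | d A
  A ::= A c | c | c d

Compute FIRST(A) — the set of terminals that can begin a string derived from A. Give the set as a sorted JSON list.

FIRST iteration:
[1]
  A via A→c: +{c}
  S via S→b c: +{b}
  S via S→c: +{c}
  S via S→d A: +{d}
  FIRST[S]={b,c,d}  FIRST[A]={c}
[2] (stable)
  FIRST[S]={b,c,d}  FIRST[A]={c}

FIRST(A) = ["c"]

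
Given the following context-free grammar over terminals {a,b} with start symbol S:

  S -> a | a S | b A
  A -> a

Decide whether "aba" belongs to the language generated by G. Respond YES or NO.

CNF form of G:
  S -> T0 S | T1 A | a
  A -> a
  T0 -> a
  T1 -> b

CYK fill:
  T[0,0] 'a' = {A,S,T0}  orig:{A,S}
  T[1,1] 'b' = {T1}  orig:{}
  T[2,2] 'a' = {A,S,T0}  orig:{A,S}
  T[0,1] 'ab' = ∅
  T[1,2] 'ba' = {S}
  T[0,2] 'aba' = {S}

S ∈ T[0,2] ⇒ YES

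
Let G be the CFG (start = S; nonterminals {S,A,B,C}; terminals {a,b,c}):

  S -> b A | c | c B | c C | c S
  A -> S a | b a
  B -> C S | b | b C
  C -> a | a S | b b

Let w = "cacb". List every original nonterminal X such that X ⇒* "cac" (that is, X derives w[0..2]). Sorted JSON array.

CNF form of G:
  S -> T1 A | T2 B | T2 C | T2 S | c
  A -> S T0 | T1 T0
  B -> C S | T1 C | b
  C -> T0 S | T1 T1 | a
  T0 -> a
  T1 -> b
  T2 -> c

Fill CYK table bottom-up (cells [i..j] with 0 ≤ i ≤ j ≤ 2 only):
  [0..0]={S,T2}  "c"  orig:{S}
  [1..1]={C,T0}  "a"  orig:{C}
  [2..2]={S,T2}  "c"  orig:{S}
  [0..1]={A,S}  "ca"
  [1..2]={B,C}  "ac"
  [0..2]={S}  "cac"

Original NTs in T[0,2] deriving "cac": ["S"]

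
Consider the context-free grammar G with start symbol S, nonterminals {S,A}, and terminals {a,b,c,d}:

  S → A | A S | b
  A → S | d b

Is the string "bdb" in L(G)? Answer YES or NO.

CNF form of G:
  S -> A S | T0 T1 | b
  A -> A S | T0 T1 | b
  T0 -> d
  T1 -> b

CYK table (by increasing span):
  cell(0,0) b: {A,S,T1}  orig:{A,S}
  cell(1,1) d: {T0}  orig:{}
  cell(2,2) b: {A,S,T1}  orig:{A,S}
  cell(0,1) bd: ∅
  cell(1,2) db: {A,S}
  cell(0,2) bdb: {A,S}

S ∈ T[0,2] ⇒ YES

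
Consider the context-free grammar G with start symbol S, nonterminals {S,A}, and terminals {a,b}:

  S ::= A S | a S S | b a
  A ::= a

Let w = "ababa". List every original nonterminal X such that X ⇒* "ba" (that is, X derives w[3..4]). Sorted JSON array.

CNF form of G:
  S -> A S | T0 X2 | T1 T0
  A -> a
  T0 -> a
  T1 -> b
  X2 -> S S

CYK table (by increasing span) — only the sub-triangle for w[3..4]:
  T[3,3] 'b' = {T1}  orig:{}
  T[4,4] 'a' = {A,T0}  orig:{A}
  T[3,4] 'ba' = {S}

Original NTs in T[3,4] deriving "ba": ["S"]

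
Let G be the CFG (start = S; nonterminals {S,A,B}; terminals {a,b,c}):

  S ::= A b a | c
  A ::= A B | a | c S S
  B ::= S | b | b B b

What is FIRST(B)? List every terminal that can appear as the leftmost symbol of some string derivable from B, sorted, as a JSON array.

Compute FIRST by fixpoint:
round 1:
  A via A→a: +{a}
  A via A→c S S: +{c}
  B via B→b: +{b}
  S via S→A b a: +{a,c}
  FIRST(S)={a,c}  FIRST(A)={a,c}  FIRST(B)={b}
round 2:
  B via B→S: +{a,c}
  FIRST(S)={a,c}  FIRST(A)={a,c}  FIRST(B)={a,b,c}
round 3: done
  FIRST(S)={a,c}  FIRST(A)={a,c}  FIRST(B)={a,b,c}

FIRST(B) = ["a", "b", "c"]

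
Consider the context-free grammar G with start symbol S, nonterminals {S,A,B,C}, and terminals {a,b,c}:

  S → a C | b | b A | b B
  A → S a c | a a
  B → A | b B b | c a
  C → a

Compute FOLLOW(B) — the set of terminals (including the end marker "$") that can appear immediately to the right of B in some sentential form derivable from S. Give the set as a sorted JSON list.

FIRST iteration:
iter 1:
  A via A→a a: +{a}
  B via B→A: +{a}
  B via B→b B b: +{b}
  B via B→c a: +{c}
  C via C→a: +{a}
  S via S→a C: +{a}
  S via S→b: +{b}
  FIRST(S)={a,b}  FIRST(A)={a}  FIRST(B)={a,b,c}  FIRST(C)={a}
iter 2:
  A via A→S a c: +{b}
  FIRST(S)={a,b}  FIRST(A)={a,b}  FIRST(B)={a,b,c}  FIRST(C)={a}
iter 3: done
  FIRST(S)={a,b}  FIRST(A)={a,b}  FIRST(B)={a,b,c}  FIRST(C)={a}

FOLLOW sets:
FOLLOW(S) := {$}
pass 1:
  A→S a c: FOLLOW(S) ⊇ FIRST(a) = {a}; new: +{a}
  B→b B b: FOLLOW(B) ⊇ FIRST(b) = {b}; new: +{b}
  S→a C: FOLLOW(C) ⊇ FOLLOW(S) ⊇ {$,a}; new: +{$,a}
  S→b A: FOLLOW(A) ⊇ FOLLOW(S) ⊇ {$,a}; new: +{$,a}
  S→b B: FOLLOW(B) ⊇ FOLLOW(S) ⊇ {$,a}; new: +{$,a}
  S: {$,a}  A: {$,a}  B: {$,a,b}  C: {$,a}
pass 2:
  B→A: FOLLOW(A) ⊇ FOLLOW(B) ⊇ {$,a,b}; new: +{b}
  S: {$,a}  A: {$,a,b}  B: {$,a,b}  C: {$,a}
pass 3: (stable)
  S: {$,a}  A: {$,a,b}  B: {$,a,b}  C: {$,a}

FOLLOW(B) = ["$", "a", "b"]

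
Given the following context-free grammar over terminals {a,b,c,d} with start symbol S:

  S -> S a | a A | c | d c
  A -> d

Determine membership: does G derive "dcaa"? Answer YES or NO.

CNF form of G:
  S -> S T0 | T0 A | T1 T2 | c
  A -> d
  T0 -> a
  T1 -> d
  T2 -> c

CYK table (by increasing span):
  cell(0,0) d: {A,T1}  orig:{A}
  cell(1,1) c: {S,T2}  orig:{S}
  cell(2,2) a: {T0}  orig:{}
  cell(3,3) a: {T0}  orig:{}
  cell(0,1) dc: {S}
  cell(1,2) ca: {S}
  cell(2,3) aa: ∅
  cell(0,2) dca: {S}
  cell(1,3) caa: {S}
  cell(0,3) dcaa: {S}

S ∈ T[0,3] ⇒ YES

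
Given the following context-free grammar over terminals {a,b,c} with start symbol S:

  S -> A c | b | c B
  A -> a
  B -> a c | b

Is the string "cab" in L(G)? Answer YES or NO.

CNF form of G:
  S -> A T1 | T1 B | b
  A -> a
  B -> T0 T1 | b
  T0 -> a
  T1 -> c

Fill CYK table bottom-up:
  cell(0,0) c: {T1}  orig:{}
  cell(1,1) a: {A,T0}  orig:{A}
  cell(2,2) b: {B,S}
  cell(0,1) ca: ∅
  cell(1,2) ab: ∅
  cell(0,2) cab: ∅

S ∉ T[0,2] ⇒ NO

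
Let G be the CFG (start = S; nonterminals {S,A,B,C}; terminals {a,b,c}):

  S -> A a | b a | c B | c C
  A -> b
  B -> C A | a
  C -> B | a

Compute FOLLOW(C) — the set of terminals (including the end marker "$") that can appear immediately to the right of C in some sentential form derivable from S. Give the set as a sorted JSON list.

FIRST iteration:
iter 1:
  A via A→b: +{b}
  B via B→a: +{a}
  C via C→B: +{a}
  S via S→A a: +{b}
  S via S→c B: +{c}
  FIRST(S)={b,c}  FIRST(A)={b}  FIRST(B)={a}  FIRST(C)={a}
iter 2: (stable)
  FIRST(S)={b,c}  FIRST(A)={b}  FIRST(B)={a}  FIRST(C)={a}

FOLLOW iteration:
initialize: $ ∈ FOLLOW(S)
pass 1:
  B→C A: FOLLOW(C) ⊇ FIRST(A) = {b}; new: +{b}
  C→B: FOLLOW(B) ⊇ FOLLOW(C) ⊇ {b}; new: +{b}
  S→A a: FOLLOW(A) ⊇ FIRST(a) = {a}; new: +{a}
  S→c B: FOLLOW(B) ⊇ FOLLOW(S) ⊇ {$}; new: +{$}
  S→c C: FOLLOW(C) ⊇ FOLLOW(S) ⊇ {$}; new: +{$}
  FOLLOW(S)={$}  FOLLOW(A)={a}  FOLLOW(B)={$,b}  FOLLOW(C)={$,b}
pass 2:
  B→C A: FOLLOW(A) ⊇ FOLLOW(B) ⊇ {$,b}; new: +{$,b}
  FOLLOW(S)={$}  FOLLOW(A)={$,a,b}  FOLLOW(B)={$,b}  FOLLOW(C)={$,b}
pass 3: (stable)
  FOLLOW(S)={$}  FOLLOW(A)={$,a,b}  FOLLOW(B)={$,b}  FOLLOW(C)={$,b}

FOLLOW(C) = ["$", "b"]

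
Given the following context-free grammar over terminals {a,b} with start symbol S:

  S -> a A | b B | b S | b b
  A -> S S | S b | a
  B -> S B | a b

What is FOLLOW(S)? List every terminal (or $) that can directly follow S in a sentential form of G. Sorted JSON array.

Compute FIRST by fixpoint:
[1]
  A via A→a: +{a}
  B via B→a b: +{a}
  S via S→a A: +{a}
  S via S→b B: +{b}
  S: {a,b}  A: {a}  B: {a}
[2]
  A via A→S S: +{b}
  B via B→S B: +{b}
  S: {a,b}  A: {a,b}  B: {a,b}
[3] — fixpoint
  S: {a,b}  A: {a,b}  B: {a,b}

FOLLOW iteration:
initialize: $ ∈ FOLLOW(S)
pass 1:
  A→S S: FOLLOW(S) ⊇ FIRST(S) = {a,b}; new: +{a,b}
  S→a A: FOLLOW(A) ⊇ FOLLOW(S) ⊇ {$,a,b}; new: +{$,a,b}
  S→b B: FOLLOW(B) ⊇ FOLLOW(S) ⊇ {$,a,b}; new: +{$,a,b}
  FOLLOW[S]={$,a,b}  FOLLOW[A]={$,a,b}  FOLLOW[B]={$,a,b}
pass 2: (stable)
  FOLLOW[S]={$,a,b}  FOLLOW[A]={$,a,b}  FOLLOW[B]={$,a,b}

FOLLOW(S) = ["$", "a", "b"]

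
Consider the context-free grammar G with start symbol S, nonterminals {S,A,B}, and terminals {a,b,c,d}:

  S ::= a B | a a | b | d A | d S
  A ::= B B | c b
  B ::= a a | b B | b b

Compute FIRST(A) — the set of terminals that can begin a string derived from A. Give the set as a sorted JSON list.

FIRST iteration:
round 1:
  A via A→c b: +{c}
  B via B→a a: +{a}
  B via B→b B: +{b}
  S via S→a B: +{a}
  S via S→b: +{b}
  S via S→d A: +{d}
  FIRST[S]={a,b,d}  FIRST[A]={c}  FIRST[B]={a,b}
round 2:
  A via A→B B: +{a,b}
  FIRST[S]={a,b,d}  FIRST[A]={a,b,c}  FIRST[B]={a,b}
round 3: (stable)
  FIRST[S]={a,b,d}  FIRST[A]={a,b,c}  FIRST[B]={a,b}

FIRST(A) = ["a", "b", "c"]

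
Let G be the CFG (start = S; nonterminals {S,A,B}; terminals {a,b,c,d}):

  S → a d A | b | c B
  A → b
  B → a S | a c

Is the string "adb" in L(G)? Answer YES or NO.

Convert to CNF:
  S -> T0 X3 | T1 B | b
  A -> b
  B -> T0 S | T0 T1
  T0 -> a
  T1 -> c
  T2 -> d
  X3 -> T2 A

CYK table (by increasing span):
  [0..0]={T0}  "a"  orig:{}
  [1..1]={T2}  "d"  orig:{}
  [2..2]={A,S}  "b"
  [0..1]=∅  "ad"
  [1..2]={X3}  "db"  orig:{}
  [0..2]={S}  "adb"

S ∈ T[0,2] ⇒ YES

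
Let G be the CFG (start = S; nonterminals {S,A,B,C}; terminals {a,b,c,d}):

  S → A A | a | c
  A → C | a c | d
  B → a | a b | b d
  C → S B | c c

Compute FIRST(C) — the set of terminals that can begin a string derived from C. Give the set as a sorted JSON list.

FIRST iteration:
round 1:
  A via A→a c: +{a}
  A via A→d: +{d}
  B via B→a: +{a}
  B via B→b d: +{b}
  C via C→c c: +{c}
  S via S→A A: +{a,d}
  S via S→c: +{c}
  FIRST(S)={a,c,d}  FIRST(A)={a,d}  FIRST(B)={a,b}  FIRST(C)={c}
round 2:
  A via A→C: +{c}
  C via C→S B: +{a,d}
  FIRST(S)={a,c,d}  FIRST(A)={a,c,d}  FIRST(B)={a,b}  FIRST(C)={a,c,d}
round 3: (stable)
  FIRST(S)={a,c,d}  FIRST(A)={a,c,d}  FIRST(B)={a,b}  FIRST(C)={a,c,d}

FIRST(C) = ["a", "c", "d"]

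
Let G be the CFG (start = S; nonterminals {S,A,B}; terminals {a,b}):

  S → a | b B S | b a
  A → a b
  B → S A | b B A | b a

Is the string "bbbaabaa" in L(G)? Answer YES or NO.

Convert to CNF:
  S -> T1 T0 | T1 X3 | a
  A -> T0 T1
  B -> S A | T1 T0 | T1 X2
  T0 -> a
  T1 -> b
  X2 -> B A
  X3 -> B S

CYK fill:
  T[0,0] 'b' = {T1}  orig:{}
  T[1,1] 'b' = {T1}  orig:{}
  T[2,2] 'b' = {T1}  orig:{}
  T[3,3] 'a' = {S,T0}  orig:{S}
  T[4,4] 'a' = {S,T0}  orig:{S}
  T[5,5] 'b' = {T1}  orig:{}
  T[6,6] 'a' = {S,T0}  orig:{S}
  T[7,7] 'a' = {S,T0}  orig:{S}
  T[0,1] 'bb' = ∅
  T[1,2] 'bb' = ∅
  T[2,3] 'ba' = {B,S}
  T[3,4] 'aa' = ∅
  T[4,5] 'ab' = {A}
  T[5,6] 'ba' = {B,S}
  T[6,7] 'aa' = ∅
  T[0,2] 'bbb' = ∅
  T[1,3] 'bba' = ∅
  T[2,4] 'baa' = {X3}  orig:{}
  T[3,5] 'aab' = {B}
  T[4,6] 'aba' = ∅
  T[5,7] 'baa' = {X3}  orig:{}
  T[0,3] 'bbba' = ∅
  T[1,4] 'bbaa' = {S}
  T[2,5] 'baab' = {B,X2}  orig:{B}
  T[3,6] 'aaba' = {X3}  orig:{}
  T[4,7] 'abaa' = ∅
  T[0,4] 'bbbaa' = ∅
  T[1,5] 'bbaab' = {B}
  T[2,6] 'baaba' = {S,X3}  orig:{S}
  T[3,7] 'aabaa' = ∅
  T[0,5] 'bbbaab' = ∅
  T[1,6] 'bbaaba' = {S,X3}  orig:{S}
  T[2,7] 'baabaa' = ∅
  T[0,6] 'bbbaaba' = {S}
  T[1,7] 'bbaabaa' = ∅
  T[0,7] 'bbbaabaa' = ∅

S ∉ T[0,7] ⇒ NO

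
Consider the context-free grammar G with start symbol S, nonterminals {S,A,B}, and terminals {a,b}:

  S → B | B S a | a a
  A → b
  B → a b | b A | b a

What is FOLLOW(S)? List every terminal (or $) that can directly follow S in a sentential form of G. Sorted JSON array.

FIRST sets, iterate to fixpoint:
[1]
  A via A→b: +{b}
  B via B→a b: +{a}
  B via B→b A: +{b}
  S via S→B: +{a,b}
  FIRST(S)={a,b}  FIRST(A)={b}  FIRST(B)={a,b}
[2] done
  FIRST(S)={a,b}  FIRST(A)={b}  FIRST(B)={a,b}

Compute FOLLOW by fixpoint:
seed FOLLOW(S) with $
iter 1:
  S→B: FOLLOW(B) ⊇ FOLLOW(S) ⊇ {$}; new: +{$}
  S→B S a: FOLLOW(B) ⊇ FIRST(S) = {a,b}; new: +{a,b}
  S→B S a: FOLLOW(S) ⊇ FIRST(a) = {a}; new: +{a}
  FOLLOW[S]={$,a}  FOLLOW[A]={}  FOLLOW[B]={$,a,b}
iter 2:
  B→b A: FOLLOW(A) ⊇ FOLLOW(B) ⊇ {$,a,b}; new: +{$,a,b}
  FOLLOW[S]={$,a}  FOLLOW[A]={$,a,b}  FOLLOW[B]={$,a,b}
iter 3: — fixpoint
  FOLLOW[S]={$,a}  FOLLOW[A]={$,a,b}  FOLLOW[B]={$,a,b}

FOLLOW(S) = ["$", "a"]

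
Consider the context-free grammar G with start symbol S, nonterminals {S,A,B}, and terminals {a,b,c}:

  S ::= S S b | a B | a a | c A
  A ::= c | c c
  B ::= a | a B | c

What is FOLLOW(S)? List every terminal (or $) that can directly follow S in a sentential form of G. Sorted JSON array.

FIRST iteration:
pass 1:
  A via A→c: +{c}
  B via B→a: +{a}
  B via B→c: +{c}
  S via S→a B: +{a}
  S via S→c A: +{c}
  FIRST[S]={a,c}  FIRST[A]={c}  FIRST[B]={a,c}
pass 2: (stable)
  FIRST[S]={a,c}  FIRST[A]={c}  FIRST[B]={a,c}

Compute FOLLOW by fixpoint:
FOLLOW(S) := {$}
pass 1:
  S→S S b: FOLLOW(S) ⊇ FIRST(S) = {a,c}; new: +{a,c}
  S→S S b: FOLLOW(S) ⊇ FIRST(b) = {b}; new: +{b}
  S→a B: FOLLOW(B) ⊇ FOLLOW(S) ⊇ {$,a,b,c}; new: +{$,a,b,c}
  S→c A: FOLLOW(A) ⊇ FOLLOW(S) ⊇ {$,a,b,c}; new: +{$,a,b,c}
  S: {$,a,b,c}  A: {$,a,b,c}  B: {$,a,b,c}
pass 2: (stable)
  S: {$,a,b,c}  A: {$,a,b,c}  B: {$,a,b,c}

FOLLOW(S) = ["$", "a", "b", "c"]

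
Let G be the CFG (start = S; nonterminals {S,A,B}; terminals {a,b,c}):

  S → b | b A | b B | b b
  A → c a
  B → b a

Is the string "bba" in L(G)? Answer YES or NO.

CNF form of G:
  S -> T2 A | T2 B | T2 T2 | b
  A -> T0 T1
  B -> T2 T1
  T0 -> c
  T1 -> a
  T2 -> b

Fill CYK table bottom-up:
  cell(0,0) b: {S,T2}  orig:{S}
  cell(1,1) b: {S,T2}  orig:{S}
  cell(2,2) a: {T1}  orig:{}
  cell(0,1) bb: {S}
  cell(1,2) ba: {B}
  cell(0,2) bba: {S}

S ∈ T[0,2] ⇒ YES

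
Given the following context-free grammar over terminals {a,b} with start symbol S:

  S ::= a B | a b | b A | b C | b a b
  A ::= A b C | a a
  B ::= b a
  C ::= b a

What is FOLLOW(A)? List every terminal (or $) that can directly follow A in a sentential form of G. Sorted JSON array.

FIRST iteration:
iter 1:
  A via A→a a: +{a}
  B via B→b a: +{b}
  C via C→b a: +{b}
  S via S→a B: +{a}
  S via S→b A: +{b}
  S: {a,b}  A: {a}  B: {b}  C: {b}
iter 2: (no change)
  S: {a,b}  A: {a}  B: {b}  C: {b}

FOLLOW iteration:
initialize: $ ∈ FOLLOW(S)
round 1:
  A→A b C: FOLLOW(A) ⊇ FIRST(b) = {b}; new: +{b}
  A→A b C: FOLLOW(C) ⊇ FOLLOW(A) ⊇ {b}; new: +{b}
  S→a B: FOLLOW(B) ⊇ FOLLOW(S) ⊇ {$}; new: +{$}
  S→b A: FOLLOW(A) ⊇ FOLLOW(S) ⊇ {$}; new: +{$}
  S→b C: FOLLOW(C) ⊇ FOLLOW(S) ⊇ {$}; new: +{$}
  FOLLOW[S]={$}  FOLLOW[A]={$,b}  FOLLOW[B]={$}  FOLLOW[C]={$,b}
round 2: (stable)
  FOLLOW[S]={$}  FOLLOW[A]={$,b}  FOLLOW[B]={$}  FOLLOW[C]={$,b}

FOLLOW(A) = ["$", "b"]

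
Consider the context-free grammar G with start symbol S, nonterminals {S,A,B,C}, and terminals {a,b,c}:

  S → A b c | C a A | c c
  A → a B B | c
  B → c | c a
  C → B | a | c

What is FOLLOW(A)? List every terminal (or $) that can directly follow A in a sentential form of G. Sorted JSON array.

Compute FIRST by fixpoint:
[1]
  A via A→a B B: +{a}
  A via A→c: +{c}
  B via B→c: +{c}
  C via C→B: +{c}
  C via C→a: +{a}
  S via S→A b c: +{a,c}
  S: {a,c}  A: {a,c}  B: {c}  C: {a,c}
[2] — fixpoint
  S: {a,c}  A: {a,c}  B: {c}  C: {a,c}

FOLLOW iteration:
seed FOLLOW(S) with $
iter 1:
  A→a B B: FOLLOW(B) ⊇ FIRST(B) = {c}; new: +{c}
  S→A b c: FOLLOW(A) ⊇ FIRST(b) = {b}; new: +{b}
  S→C a A: FOLLOW(C) ⊇ FIRST(a) = {a}; new: +{a}
  S→C a A: FOLLOW(A) ⊇ FOLLOW(S) ⊇ {$}; new: +{$}
  FOLLOW[S]={$}  FOLLOW[A]={$,b}  FOLLOW[B]={c}  FOLLOW[C]={a}
iter 2:
  A→a B B: FOLLOW(B) ⊇ FOLLOW(A) ⊇ {$,b}; new: +{$,b}
  C→B: FOLLOW(B) ⊇ FOLLOW(C) ⊇ {a}; new: +{a}
  FOLLOW[S]={$}  FOLLOW[A]={$,b}  FOLLOW[B]={$,a,b,c}  FOLLOW[C]={a}
iter 3: (no change)
  FOLLOW[S]={$}  FOLLOW[A]={$,b}  FOLLOW[B]={$,a,b,c}  FOLLOW[C]={a}

FOLLOW(A) = ["$", "b"]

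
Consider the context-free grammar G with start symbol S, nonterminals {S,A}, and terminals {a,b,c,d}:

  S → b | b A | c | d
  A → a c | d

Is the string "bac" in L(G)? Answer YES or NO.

CNF form of G:
  S -> T2 A | b | c | d
  A -> T0 T1 | d
  T0 -> a
  T1 -> c
  T2 -> b

CYK table (by increasing span):
  [0..0]={S,T2}  "b"  orig:{S}
  [1..1]={T0}  "a"  orig:{}
  [2..2]={S,T1}  "c"  orig:{S}
  [0..1]=∅  "ba"
  [1..2]={A}  "ac"
  [0..2]={S}  "bac"

S ∈ T[0,2] ⇒ YES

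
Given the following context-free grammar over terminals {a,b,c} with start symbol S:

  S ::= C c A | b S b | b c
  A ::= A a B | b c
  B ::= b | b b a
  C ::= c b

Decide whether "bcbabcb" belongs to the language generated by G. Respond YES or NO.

Convert to CNF:
  S -> C X5 | T1 T2 | T1 X6
  A -> A X3 | T1 T2
  B -> T1 X4 | b
  C -> T2 T1
  T0 -> a
  T1 -> b
  T2 -> c
  X3 -> T0 B
  X4 -> T1 T0
  X5 -> T2 A
  X6 -> S T1

CYK table (by increasing span):
  T[0,0] 'b' = {B,T1}  orig:{B}
  T[1,1] 'c' = {T2}  orig:{}
  T[2,2] 'b' = {B,T1}  orig:{B}
  T[3,3] 'a' = {T0}  orig:{}
  T[4,4] 'b' = {B,T1}  orig:{B}
  T[5,5] 'c' = {T2}  orig:{}
  T[6,6] 'b' = {B,T1}  orig:{B}
  T[0,1] 'bc' = {A,S}
  T[1,2] 'cb' = {C}
  T[2,3] 'ba' = {X4}  orig:{}
  T[3,4] 'ab' = {X3}  orig:{}
  T[4,5] 'bc' = {A,S}
  T[5,6] 'cb' = {C}
  T[0,2] 'bcb' = {X6}  orig:{}
  T[1,3] 'cba' = ∅
  T[2,4] 'bab' = ∅
  T[3,5] 'abc' = ∅
  T[4,6] 'bcb' = {X6}  orig:{}
  T[0,3] 'bcba' = ∅
  T[1,4] 'cbab' = ∅
  T[2,5] 'babc' = ∅
  T[3,6] 'abcb' = ∅
  T[0,4] 'bcbab' = ∅
  T[1,5] 'cbabc' = ∅
  T[2,6] 'babcb' = ∅
  T[0,5] 'bcbabc' = ∅
  T[1,6] 'cbabcb' = ∅
  T[0,6] 'bcbabcb' = ∅

S ∉ T[0,6] ⇒ NO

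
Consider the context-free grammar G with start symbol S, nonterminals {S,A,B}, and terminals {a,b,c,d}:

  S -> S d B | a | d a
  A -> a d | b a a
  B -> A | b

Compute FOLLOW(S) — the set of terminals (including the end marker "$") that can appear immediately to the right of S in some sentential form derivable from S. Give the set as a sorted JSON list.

FIRST sets, iterate to fixpoint:
round 1:
  A via A→a d: +{a}
  A via A→b a a: +{b}
  B via B→A: +{a,b}
  S via S→a: +{a}
  S via S→d a: +{d}
  FIRST(S)={a,d}  FIRST(A)={a,b}  FIRST(B)={a,b}
round 2: — fixpoint
  FIRST(S)={a,d}  FIRST(A)={a,b}  FIRST(B)={a,b}

FOLLOW iteration:
initialize: $ ∈ FOLLOW(S)
pass 1:
  S→S d B: FOLLOW(S) ⊇ FIRST(d) = {d}; new: +{d}
  S→S d B: FOLLOW(B) ⊇ FOLLOW(S) ⊇ {$,d}; new: +{$,d}
  FOLLOW(S)={$,d}  FOLLOW(A)={}  FOLLOW(B)={$,d}
pass 2:
  B→A: FOLLOW(A) ⊇ FOLLOW(B) ⊇ {$,d}; new: +{$,d}
  FOLLOW(S)={$,d}  FOLLOW(A)={$,d}  FOLLOW(B)={$,d}
pass 3: (no change)
  FOLLOW(S)={$,d}  FOLLOW(A)={$,d}  FOLLOW(B)={$,d}

FOLLOW(S) = ["$", "d"]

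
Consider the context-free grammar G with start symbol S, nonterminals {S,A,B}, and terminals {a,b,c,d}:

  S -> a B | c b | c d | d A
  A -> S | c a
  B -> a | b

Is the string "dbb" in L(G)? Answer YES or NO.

Convert to CNF:
  S -> T0 B | T1 T2 | T1 T3 | T3 A
  A -> T0 B | T1 T0 | T1 T2 | T1 T3 | T3 A
  B -> a | b
  T0 -> a
  T1 -> c
  T2 -> b
  T3 -> d

Fill CYK table bottom-up:
  [0..0]={T3}  "d"  orig:{}
  [1..1]={B,T2}  "b"  orig:{B}
  [2..2]={B,T2}  "b"  orig:{B}
  [0..1]=∅  "db"
  [1..2]=∅  "bb"
  [0..2]=∅  "dbb"

S ∉ T[0,2] ⇒ NO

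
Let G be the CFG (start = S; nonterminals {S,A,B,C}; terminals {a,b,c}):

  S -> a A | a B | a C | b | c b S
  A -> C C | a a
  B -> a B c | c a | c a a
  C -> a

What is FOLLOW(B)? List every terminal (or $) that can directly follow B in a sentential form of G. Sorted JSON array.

Compute FIRST by fixpoint:
pass 1:
  A via A→a a: +{a}
  B via B→a B c: +{a}
  B via B→c a: +{c}
  C via C→a: +{a}
  S via S→a A: +{a}
  S via S→b: +{b}
  S via S→c b S: +{c}
  FIRST(S)={a,b,c}  FIRST(A)={a}  FIRST(B)={a,c}  FIRST(C)={a}
pass 2: (stable)
  FIRST(S)={a,b,c}  FIRST(A)={a}  FIRST(B)={a,c}  FIRST(C)={a}

Compute FOLLOW by fixpoint:
seed FOLLOW(S) with $
pass 1:
  A→C C: FOLLOW(C) ⊇ FIRST(C) = {a}; new: +{a}
  B→a B c: FOLLOW(B) ⊇ FIRST(c) = {c}; new: +{c}
  S→a A: FOLLOW(A) ⊇ FOLLOW(S) ⊇ {$}; new: +{$}
  S→a B: FOLLOW(B) ⊇ FOLLOW(S) ⊇ {$}; new: +{$}
  S→a C: FOLLOW(C) ⊇ FOLLOW(S) ⊇ {$}; new: +{$}
  FOLLOW[S]={$}  FOLLOW[A]={$}  FOLLOW[B]={$,c}  FOLLOW[C]={$,a}
pass 2: done
  FOLLOW[S]={$}  FOLLOW[A]={$}  FOLLOW[B]={$,c}  FOLLOW[C]={$,a}

FOLLOW(B) = ["$", "c"]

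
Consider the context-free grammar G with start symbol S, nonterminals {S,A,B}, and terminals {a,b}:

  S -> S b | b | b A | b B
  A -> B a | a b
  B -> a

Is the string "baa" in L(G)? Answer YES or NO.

CNF form of G:
  S -> S T1 | T1 A | T1 B | b
  A -> B T0 | T0 T1
  B -> a
  T0 -> a
  T1 -> b

CYK table (by increasing span):
  [0..0]={S,T1}  "b"  orig:{S}
  [1..1]={B,T0}  "a"  orig:{B}
  [2..2]={B,T0}  "a"  orig:{B}
  [0..1]={S}  "ba"
  [1..2]={A}  "aa"
  [0..2]={S}  "baa"

S ∈ T[0,2] ⇒ YES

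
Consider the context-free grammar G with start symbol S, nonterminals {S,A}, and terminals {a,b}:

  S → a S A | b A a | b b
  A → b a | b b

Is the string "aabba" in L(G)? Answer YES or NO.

CNF form of G:
  S -> T0 T0 | T0 X3 | T1 X2
  A -> T0 T0 | T0 T1
  T0 -> b
  T1 -> a
  X2 -> S A
  X3 -> A T1

Fill CYK table bottom-up:
  T[0,0] 'a' = {T1}  orig:{}
  T[1,1] 'a' = {T1}  orig:{}
  T[2,2] 'b' = {T0}  orig:{}
  T[3,3] 'b' = {T0}  orig:{}
  T[4,4] 'a' = {T1}  orig:{}
  T[0,1] 'aa' = ∅
  T[1,2] 'ab' = ∅
  T[2,3] 'bb' = {A,S}
  T[3,4] 'ba' = {A}
  T[0,2] 'aab' = ∅
  T[1,3] 'abb' = ∅
  T[2,4] 'bba' = {X3}  orig:{}
  T[0,3] 'aabb' = ∅
  T[1,4] 'abba' = ∅
  T[0,4] 'aabba' = ∅

S ∉ T[0,4] ⇒ NO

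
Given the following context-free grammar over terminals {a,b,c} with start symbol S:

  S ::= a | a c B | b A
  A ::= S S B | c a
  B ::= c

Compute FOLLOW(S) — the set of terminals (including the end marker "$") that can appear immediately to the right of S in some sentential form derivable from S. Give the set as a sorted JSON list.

FIRST sets, iterate to fixpoint:
[1]
  A via A→c a: +{c}
  B via B→c: +{c}
  S via S→a: +{a}
  S via S→b A: +{b}
  FIRST(S)={a,b}  FIRST(A)={c}  FIRST(B)={c}
[2]
  A via A→S S B: +{a,b}
  FIRST(S)={a,b}  FIRST(A)={a,b,c}  FIRST(B)={c}
[3] — fixpoint
  FIRST(S)={a,b}  FIRST(A)={a,b,c}  FIRST(B)={c}

FOLLOW iteration:
FOLLOW(S) := {$}
round 1:
  A→S S B: FOLLOW(S) ⊇ FIRST(S) = {a,b}; new: +{a,b}
  A→S S B: FOLLOW(S) ⊇ FIRST(B) = {c}; new: +{c}
  S→a c B: FOLLOW(B) ⊇ FOLLOW(S) ⊇ {$,a,b,c}; new: +{$,a,b,c}
  S→b A: FOLLOW(A) ⊇ FOLLOW(S) ⊇ {$,a,b,c}; new: +{$,a,b,c}
  FOLLOW(S)={$,a,b,c}  FOLLOW(A)={$,a,b,c}  FOLLOW(B)={$,a,b,c}
round 2: (no change)
  FOLLOW(S)={$,a,b,c}  FOLLOW(A)={$,a,b,c}  FOLLOW(B)={$,a,b,c}

FOLLOW(S) = ["$", "a", "b", "c"]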